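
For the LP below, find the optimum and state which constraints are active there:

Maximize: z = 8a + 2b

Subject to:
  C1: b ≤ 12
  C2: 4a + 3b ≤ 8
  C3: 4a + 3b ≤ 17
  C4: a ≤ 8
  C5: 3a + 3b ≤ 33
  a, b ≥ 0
Optimal: a = 2, b = 0
Binding: C2, b ≥ 0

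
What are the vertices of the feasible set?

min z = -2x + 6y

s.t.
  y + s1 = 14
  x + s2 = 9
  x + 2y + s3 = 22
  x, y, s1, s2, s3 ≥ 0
Each vertex is the intersection of two constraint boundaries that also satisfies all remaining constraints:
  x = 0 and y = 0 → (0, 0)
  x = 9 and y = 0 → (9, 0)
  x = 9 and x + 2y = 22 → (9, 6.5)
  x + 2y = 22 and x = 0 → (0, 11)

Vertices: (0, 0), (9, 0), (9, 6.5), (0, 11)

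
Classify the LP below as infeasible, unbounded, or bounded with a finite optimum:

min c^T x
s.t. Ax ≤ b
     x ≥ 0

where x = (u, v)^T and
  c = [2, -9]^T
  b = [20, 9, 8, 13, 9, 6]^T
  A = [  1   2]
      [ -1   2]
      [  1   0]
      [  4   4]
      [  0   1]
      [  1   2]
The point (0, 3) satisfies every constraint, so the LP is feasible; the constraints give u ≤ 8 and v ≤ 9, which with u, v ≥ 0 keep the feasible region inside a bounded box. A feasible, bounded LP attains a finite optimum at a vertex.

Evaluating z = 2u - 9v at each vertex:
  (0, 0): z = 0
  (3.25, 0): z = 6.5
  (0.5, 2.75): z = -23.75
  (0, 3): z = -27

The LP has an optimal solution: (0, 3) with z = -27.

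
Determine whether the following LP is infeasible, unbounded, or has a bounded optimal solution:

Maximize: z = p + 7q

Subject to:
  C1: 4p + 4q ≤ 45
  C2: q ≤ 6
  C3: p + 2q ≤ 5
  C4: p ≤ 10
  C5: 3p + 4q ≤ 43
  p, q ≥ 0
The point (0, 2.5) satisfies every constraint, so the LP is feasible; the constraints give p ≤ 10 and q ≤ 6, which with p, q ≥ 0 keep the feasible region inside a bounded box. A feasible, bounded LP attains a finite optimum at a vertex.

Evaluating z = p + 7q at each vertex:
  (0, 0): z = 0
  (5, 0): z = 5
  (0, 2.5): z = 17.5

Bounded optimum: z* = 17.5 at (0, 2.5).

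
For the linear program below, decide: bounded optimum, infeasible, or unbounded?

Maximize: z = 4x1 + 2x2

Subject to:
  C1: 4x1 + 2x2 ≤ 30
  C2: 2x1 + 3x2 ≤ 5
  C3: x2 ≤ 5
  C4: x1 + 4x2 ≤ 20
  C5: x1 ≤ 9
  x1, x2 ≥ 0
The point (2.5, 0) satisfies every constraint, so the LP is feasible; the constraints give x1 ≤ 9 and x2 ≤ 5, which with x1, x2 ≥ 0 keep the feasible region inside a bounded box. A feasible, bounded LP attains a finite optimum at a vertex.

Evaluating z = 4x1 + 2x2 at each vertex:
  (0, 0): z = 0
  (2.5, 0): z = 10
  (0, 1.667): z = 3.333

The LP has an optimal solution: (2.5, 0) with z = 10.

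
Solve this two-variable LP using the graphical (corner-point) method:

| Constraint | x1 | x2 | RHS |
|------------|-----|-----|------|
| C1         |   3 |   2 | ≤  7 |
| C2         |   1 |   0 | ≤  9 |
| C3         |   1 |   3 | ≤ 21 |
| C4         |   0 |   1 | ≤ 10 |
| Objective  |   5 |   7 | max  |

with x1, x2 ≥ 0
Each vertex is the intersection of two constraint boundaries that also satisfies all remaining constraints:
  x1 = 0 and x2 = 0 → (0, 0)
  3x1 + 2x2 = 7 and x2 = 0 → (2.333, 0)
  3x1 + 2x2 = 7 and x1 = 0 → (0, 3.5)

Evaluating z = 5x1 + 7x2 at each vertex:
  (0, 0): z = 0
  (2.333, 0): z = 11.67
  (0, 3.5): z = 24.5

The maximum is at (0, 3.5) with z = 24.5.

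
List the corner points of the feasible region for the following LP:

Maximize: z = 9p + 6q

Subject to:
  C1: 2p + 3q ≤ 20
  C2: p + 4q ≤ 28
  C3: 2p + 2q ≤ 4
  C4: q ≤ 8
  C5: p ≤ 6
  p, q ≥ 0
Each vertex is the intersection of two constraint boundaries that also satisfies all remaining constraints:
  p = 0 and q = 0 → (0, 0)
  2p + 2q = 4 and q = 0 → (2, 0)
  2p + 2q = 4 and p = 0 → (0, 2)

Vertices: (0, 0), (2, 0), (0, 2)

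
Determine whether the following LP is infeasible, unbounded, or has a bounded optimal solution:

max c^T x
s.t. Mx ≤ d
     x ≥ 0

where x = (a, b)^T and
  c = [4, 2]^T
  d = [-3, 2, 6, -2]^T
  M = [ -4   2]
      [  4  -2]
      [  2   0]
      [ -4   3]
One constraint requires 4a - 2b ≤ 2, while the constraint -4a + 2b ≤ -3 is equivalent to 4a - 2b ≥ 3. Together they would need 3 ≤ 4a - 2b ≤ 2, which is impossible since 3 > 2. No point satisfies all constraints.

Infeasible: no point satisfies all constraints simultaneously.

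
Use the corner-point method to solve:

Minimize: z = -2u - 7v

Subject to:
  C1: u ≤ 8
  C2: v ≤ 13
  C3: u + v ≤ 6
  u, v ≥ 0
u = 0, v = 6, z = -42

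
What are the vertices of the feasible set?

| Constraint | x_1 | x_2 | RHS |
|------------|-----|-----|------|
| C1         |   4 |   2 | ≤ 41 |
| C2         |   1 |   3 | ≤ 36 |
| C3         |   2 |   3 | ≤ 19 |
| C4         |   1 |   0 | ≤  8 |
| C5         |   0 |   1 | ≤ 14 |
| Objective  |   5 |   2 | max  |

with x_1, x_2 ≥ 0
Each vertex is the intersection of two constraint boundaries that also satisfies all remaining constraints:
  x_1 = 0 and x_2 = 0 → (0, 0)
  x_1 = 8 and x_2 = 0 → (8, 0)
  2x_1 + 3x_2 = 19 and x_1 = 8 → (8, 1)
  2x_1 + 3x_2 = 19 and x_1 = 0 → (0, 6.333)

Vertices: (0, 0), (8, 0), (8, 1), (0, 6.333)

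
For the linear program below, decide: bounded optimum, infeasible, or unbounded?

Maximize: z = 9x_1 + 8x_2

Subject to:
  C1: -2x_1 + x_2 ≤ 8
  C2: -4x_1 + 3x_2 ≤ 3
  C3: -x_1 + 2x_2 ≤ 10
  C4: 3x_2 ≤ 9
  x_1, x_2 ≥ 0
Feasible point: (0, 0) satisfies every constraint, so the LP is feasible.
Direction d = (1, 0): for each constraint row a, a·d ≤ 0 —
  (-2)(1) + (1)(0) = -2 ≤ 0
  (-4)(1) + (3)(0) = -4 ≤ 0
  (-1)(1) + (2)(0) = -1 ≤ 0
  (0)(1) + (3)(0) = 0 ≤ 0
and d ≥ 0, so (0, 0) + t·d stays feasible for every t ≥ 0. Along this ray z = 9x_1 + 8x_2 changes by 9 per unit t, so z → +∞.

Unbounded: there is a feasible ray along which z → +∞.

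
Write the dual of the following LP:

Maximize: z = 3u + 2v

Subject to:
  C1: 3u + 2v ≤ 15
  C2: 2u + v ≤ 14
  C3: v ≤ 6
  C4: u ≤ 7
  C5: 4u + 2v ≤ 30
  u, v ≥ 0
Minimize: z = 15y1 + 14y2 + 6y3 + 7y4 + 30y5

Subject to:
  C1: -3y1 - 2y2 - y4 - 4y5 ≤ -3
  C2: -2y1 - y2 - y3 - 2y5 ≤ -2
  y1, y2, y3, y4, y5 ≥ 0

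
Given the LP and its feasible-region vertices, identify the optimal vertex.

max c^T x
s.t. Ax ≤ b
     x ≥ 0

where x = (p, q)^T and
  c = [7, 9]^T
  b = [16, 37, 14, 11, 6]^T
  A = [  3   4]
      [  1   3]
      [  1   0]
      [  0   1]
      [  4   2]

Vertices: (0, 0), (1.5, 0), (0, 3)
Evaluating z = 7p + 9q at each vertex:
  (0, 0): z = 0
  (1.5, 0): z = 10.5
  (0, 3): z = 27

The largest value is z = 27, attained at (0, 3).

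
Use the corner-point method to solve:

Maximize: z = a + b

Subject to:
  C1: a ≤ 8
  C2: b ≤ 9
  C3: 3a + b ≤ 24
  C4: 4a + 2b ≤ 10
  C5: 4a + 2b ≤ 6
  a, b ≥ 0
Each vertex is the intersection of two constraint boundaries that also satisfies all remaining constraints:
  a = 0 and b = 0 → (0, 0)
  4a + 2b = 6 and b = 0 → (1.5, 0)
  4a + 2b = 6 and a = 0 → (0, 3)

Evaluating z = a + b at each vertex:
  (0, 0): z = 0
  (1.5, 0): z = 1.5
  (0, 3): z = 3

The maximum is at (0, 3) with z = 3.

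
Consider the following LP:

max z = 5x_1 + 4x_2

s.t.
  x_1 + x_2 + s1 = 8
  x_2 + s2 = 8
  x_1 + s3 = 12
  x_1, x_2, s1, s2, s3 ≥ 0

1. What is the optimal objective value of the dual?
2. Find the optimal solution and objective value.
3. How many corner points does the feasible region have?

1. 40 (by strong duality, equal to the primal optimum)
2. x_1 = 8, x_2 = 0, z = 40
3. 3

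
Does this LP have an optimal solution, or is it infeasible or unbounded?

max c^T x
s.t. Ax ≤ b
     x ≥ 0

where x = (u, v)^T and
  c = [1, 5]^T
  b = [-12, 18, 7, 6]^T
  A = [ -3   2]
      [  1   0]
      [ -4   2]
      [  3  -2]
One constraint requires 3u - 2v ≤ 6, while the constraint -3u + 2v ≤ -12 is equivalent to 3u - 2v ≥ 12. Together they would need 12 ≤ 3u - 2v ≤ 6, which is impossible since 12 > 6. No point satisfies all constraints.

Infeasible: no point satisfies all constraints simultaneously.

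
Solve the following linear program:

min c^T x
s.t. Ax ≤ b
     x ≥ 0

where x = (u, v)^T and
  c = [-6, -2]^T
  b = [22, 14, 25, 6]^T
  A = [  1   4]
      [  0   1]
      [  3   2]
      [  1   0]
Each vertex is the intersection of two constraint boundaries that also satisfies all remaining constraints:
  u = 0 and v = 0 → (0, 0)
  u = 6 and v = 0 → (6, 0)
  3u + 2v = 25 and u = 6 → (6, 3.5)
  u + 4v = 22 and 3u + 2v = 25 → (5.6, 4.1)
  u + 4v = 22 and u = 0 → (0, 5.5)

Evaluating z = -6u - 2v at each vertex:
  (0, 0): z = 0
  (6, 0): z = -36
  (6, 3.5): z = -43
  (5.6, 4.1): z = -41.8
  (0, 5.5): z = -11

The minimum is at (6, 3.5) with z = -43.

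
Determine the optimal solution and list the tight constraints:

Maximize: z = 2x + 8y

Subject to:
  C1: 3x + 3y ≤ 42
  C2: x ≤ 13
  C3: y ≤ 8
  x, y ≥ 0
Optimal: x = 6, y = 8
Slack at optimum:
  C1: slack = 0 (binding)
  C2: slack = 7
  C3: slack = 0 (binding)
  x ≥ 0: x = 6
  y ≥ 0: y = 8
Binding constraints: C1, C3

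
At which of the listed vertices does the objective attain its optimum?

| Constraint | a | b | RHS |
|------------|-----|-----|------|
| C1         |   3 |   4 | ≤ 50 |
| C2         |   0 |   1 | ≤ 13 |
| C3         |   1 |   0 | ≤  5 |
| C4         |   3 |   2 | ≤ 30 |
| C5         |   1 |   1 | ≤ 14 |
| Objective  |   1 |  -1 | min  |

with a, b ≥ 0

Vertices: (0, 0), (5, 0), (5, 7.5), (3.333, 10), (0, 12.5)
(0, 12.5) with z = -12.5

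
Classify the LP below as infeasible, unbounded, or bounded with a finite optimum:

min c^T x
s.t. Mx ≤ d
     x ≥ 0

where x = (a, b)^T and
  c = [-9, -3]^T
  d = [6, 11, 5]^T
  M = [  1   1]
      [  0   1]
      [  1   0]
The point (5, 1) satisfies every constraint, so the LP is feasible; the constraints give a ≤ 5 and b ≤ 11, which with a, b ≥ 0 keep the feasible region inside a bounded box. A feasible, bounded LP attains a finite optimum at a vertex.

Bounded optimum: z* = -48 at (5, 1).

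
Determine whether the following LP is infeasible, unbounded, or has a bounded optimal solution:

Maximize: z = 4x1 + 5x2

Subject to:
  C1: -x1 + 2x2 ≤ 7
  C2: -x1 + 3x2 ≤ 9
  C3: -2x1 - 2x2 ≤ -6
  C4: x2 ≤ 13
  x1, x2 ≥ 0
Feasible point: (0, 3) satisfies every constraint, so the LP is feasible.
Direction d = (1, 0): for each constraint row a, a·d ≤ 0 —
  (-1)(1) + (2)(0) = -1 ≤ 0
  (-1)(1) + (3)(0) = -1 ≤ 0
  (-2)(1) + (-2)(0) = -2 ≤ 0
  (0)(1) + (1)(0) = 0 ≤ 0
and d ≥ 0, so (0, 3) + t·d stays feasible for every t ≥ 0. Along this ray z = 4x1 + 5x2 changes by 4 per unit t, so z → +∞.

Unbounded — the objective can increase without bound over the feasible region.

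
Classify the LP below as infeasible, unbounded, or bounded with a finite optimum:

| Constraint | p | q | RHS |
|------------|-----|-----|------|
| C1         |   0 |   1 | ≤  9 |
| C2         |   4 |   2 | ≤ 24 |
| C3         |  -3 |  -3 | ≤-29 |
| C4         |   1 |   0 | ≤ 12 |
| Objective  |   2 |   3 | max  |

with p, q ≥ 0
The point (1.5, 9) satisfies every constraint, so the LP is feasible; the constraints give p ≤ 12 and q ≤ 9, which with p, q ≥ 0 keep the feasible region inside a bounded box. A feasible, bounded LP attains a finite optimum at a vertex.

Evaluating z = 2p + 3q at each vertex:
  (2.333, 7.333): z = 26.67
  (1.5, 9): z = 30
  (0.6667, 9): z = 28.33

Bounded optimum: z* = 30 at (1.5, 9).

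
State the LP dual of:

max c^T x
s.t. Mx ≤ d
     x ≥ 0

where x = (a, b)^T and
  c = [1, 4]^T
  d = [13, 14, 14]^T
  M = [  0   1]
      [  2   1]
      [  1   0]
Minimize: z = 13y1 + 14y2 + 14y3

Subject to:
  C1: -2y2 - y3 ≤ -1
  C2: -y1 - y2 ≤ -4
  y1, y2, y3 ≥ 0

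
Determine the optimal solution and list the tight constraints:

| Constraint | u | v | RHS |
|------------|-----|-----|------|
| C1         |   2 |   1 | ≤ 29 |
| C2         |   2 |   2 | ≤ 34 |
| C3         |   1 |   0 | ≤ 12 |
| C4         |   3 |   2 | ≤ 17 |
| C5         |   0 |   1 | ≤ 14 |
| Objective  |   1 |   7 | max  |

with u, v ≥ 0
Optimal: u = 0, v = 8.5
Slack at optimum:
  C1: slack = 20.5
  C2: slack = 17
  C3: slack = 12
  C4: slack = 0 (binding)
  C5: slack = 5.5
  u ≥ 0: u = 0 (binding)
  v ≥ 0: v = 8.5
Binding constraints: C4, u ≥ 0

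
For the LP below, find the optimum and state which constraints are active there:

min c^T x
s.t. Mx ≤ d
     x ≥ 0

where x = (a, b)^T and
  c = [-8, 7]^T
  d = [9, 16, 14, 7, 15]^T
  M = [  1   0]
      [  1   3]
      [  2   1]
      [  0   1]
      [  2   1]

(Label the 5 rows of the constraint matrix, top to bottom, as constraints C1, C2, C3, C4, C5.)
Optimal: a = 7, b = 0
Slack at optimum:
  C1: slack = 2
  C2: slack = 9
  C3: slack = 0 (binding)
  C4: slack = 7
  C5: slack = 1
  a ≥ 0: a = 7
  b ≥ 0: b = 0 (binding)
Binding constraints: C3, b ≥ 0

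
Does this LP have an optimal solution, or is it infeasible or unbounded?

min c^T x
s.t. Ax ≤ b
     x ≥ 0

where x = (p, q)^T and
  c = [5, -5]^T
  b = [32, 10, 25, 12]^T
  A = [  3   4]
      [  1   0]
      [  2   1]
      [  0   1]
The point (0, 8) satisfies every constraint, so the LP is feasible; the constraints give p ≤ 10 and q ≤ 12, which with p, q ≥ 0 keep the feasible region inside a bounded box. A feasible, bounded LP attains a finite optimum at a vertex.

Evaluating z = 5p - 5q at each vertex:
  (0, 0): z = 0
  (10, 0): z = 50
  (10, 0.5): z = 47.5
  (0, 8): z = -40

Feasible with finite optimum z* = -40 at (0, 8).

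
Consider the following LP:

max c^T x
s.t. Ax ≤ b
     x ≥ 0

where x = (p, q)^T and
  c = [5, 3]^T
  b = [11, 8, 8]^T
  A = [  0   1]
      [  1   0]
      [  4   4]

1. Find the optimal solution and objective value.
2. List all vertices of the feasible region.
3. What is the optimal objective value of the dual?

1. p = 2, q = 0, z = 10
2. (0, 0), (2, 0), (0, 2)
3. 10 (by strong duality, equal to the primal optimum)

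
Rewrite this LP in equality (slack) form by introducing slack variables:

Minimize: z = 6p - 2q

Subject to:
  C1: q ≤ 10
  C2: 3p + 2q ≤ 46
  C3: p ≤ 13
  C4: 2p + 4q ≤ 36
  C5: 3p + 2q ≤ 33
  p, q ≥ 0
min z = 6p - 2q

s.t.
  q + s1 = 10
  3p + 2q + s2 = 46
  p + s3 = 13
  2p + 4q + s4 = 36
  3p + 2q + s5 = 33
  p, q, s1, s2, s3, s4, s5 ≥ 0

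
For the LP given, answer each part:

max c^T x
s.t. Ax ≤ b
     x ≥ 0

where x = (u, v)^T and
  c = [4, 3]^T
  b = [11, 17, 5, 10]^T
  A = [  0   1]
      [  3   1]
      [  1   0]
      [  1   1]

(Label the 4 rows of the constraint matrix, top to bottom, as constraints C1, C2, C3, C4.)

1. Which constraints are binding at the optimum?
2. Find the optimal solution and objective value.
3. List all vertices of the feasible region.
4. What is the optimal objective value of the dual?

1. C2, C4
2. u = 3.5, v = 6.5, z = 33.5
3. (0, 0), (5, 0), (5, 2), (3.5, 6.5), (0, 10)
4. 33.5 (by strong duality, equal to the primal optimum)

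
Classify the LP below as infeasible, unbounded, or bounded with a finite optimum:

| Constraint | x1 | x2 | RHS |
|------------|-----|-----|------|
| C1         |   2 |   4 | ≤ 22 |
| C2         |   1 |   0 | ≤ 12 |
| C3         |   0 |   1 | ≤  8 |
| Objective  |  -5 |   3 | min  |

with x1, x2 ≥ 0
The point (11, 0) satisfies every constraint, so the LP is feasible; the constraints give x1 ≤ 12 and x2 ≤ 8, which with x1, x2 ≥ 0 keep the feasible region inside a bounded box. A feasible, bounded LP attains a finite optimum at a vertex.

Evaluating z = -5x1 + 3x2 at each vertex:
  (0, 0): z = 0
  (11, 0): z = -55
  (0, 5.5): z = 16.5

The LP has an optimal solution: (11, 0) with z = -55.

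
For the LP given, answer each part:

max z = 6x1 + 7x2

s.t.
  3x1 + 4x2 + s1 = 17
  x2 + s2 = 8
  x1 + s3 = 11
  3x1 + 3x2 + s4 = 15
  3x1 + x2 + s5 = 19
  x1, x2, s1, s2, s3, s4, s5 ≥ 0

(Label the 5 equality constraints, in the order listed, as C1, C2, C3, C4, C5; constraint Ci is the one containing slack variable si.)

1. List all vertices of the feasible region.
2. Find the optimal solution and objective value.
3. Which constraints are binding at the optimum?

1. (0, 0), (5, 0), (3, 2), (0, 4.25)
2. x1 = 3, x2 = 2, z = 32
3. C1, C4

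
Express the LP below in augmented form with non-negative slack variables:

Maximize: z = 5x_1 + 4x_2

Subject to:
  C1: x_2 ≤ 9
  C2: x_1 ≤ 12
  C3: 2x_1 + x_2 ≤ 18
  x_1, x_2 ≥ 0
max z = 5x_1 + 4x_2

s.t.
  x_2 + s1 = 9
  x_1 + s2 = 12
  2x_1 + x_2 + s3 = 18
  x_1, x_2, s1, s2, s3 ≥ 0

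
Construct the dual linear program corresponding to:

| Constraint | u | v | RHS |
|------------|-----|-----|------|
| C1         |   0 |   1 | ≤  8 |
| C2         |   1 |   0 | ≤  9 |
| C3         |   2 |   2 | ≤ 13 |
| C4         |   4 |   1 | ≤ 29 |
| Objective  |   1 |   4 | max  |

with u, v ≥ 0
Minimize: z = 8y1 + 9y2 + 13y3 + 29y4

Subject to:
  C1: -y2 - 2y3 - 4y4 ≤ -1
  C2: -y1 - 2y3 - y4 ≤ -4
  y1, y2, y3, y4 ≥ 0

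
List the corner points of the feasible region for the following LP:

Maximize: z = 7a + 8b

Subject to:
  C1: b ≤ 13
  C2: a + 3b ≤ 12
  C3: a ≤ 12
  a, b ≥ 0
Each vertex is the intersection of two constraint boundaries that also satisfies all remaining constraints:
  a = 0 and b = 0 → (0, 0)
  a + 3b = 12 and a = 12 → (12, 0)
  a + 3b = 12 and a = 0 → (0, 4)

Vertices: (0, 0), (12, 0), (0, 4)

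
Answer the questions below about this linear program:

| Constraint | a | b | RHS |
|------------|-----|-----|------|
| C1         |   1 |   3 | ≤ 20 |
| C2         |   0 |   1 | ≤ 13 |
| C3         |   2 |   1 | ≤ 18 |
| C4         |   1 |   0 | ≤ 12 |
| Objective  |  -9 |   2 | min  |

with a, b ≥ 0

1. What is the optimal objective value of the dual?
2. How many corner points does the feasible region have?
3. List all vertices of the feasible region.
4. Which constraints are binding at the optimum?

1. -81 (by strong duality, equal to the primal optimum)
2. 4
3. (0, 0), (9, 0), (6.8, 4.4), (0, 6.667)
4. C3, b ≥ 0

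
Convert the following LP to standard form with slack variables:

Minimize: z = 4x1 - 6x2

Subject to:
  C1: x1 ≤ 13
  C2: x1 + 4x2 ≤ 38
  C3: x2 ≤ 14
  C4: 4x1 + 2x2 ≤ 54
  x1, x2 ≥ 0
min z = 4x1 - 6x2

s.t.
  x1 + s1 = 13
  x1 + 4x2 + s2 = 38
  x2 + s3 = 14
  4x1 + 2x2 + s4 = 54
  x1, x2, s1, s2, s3, s4 ≥ 0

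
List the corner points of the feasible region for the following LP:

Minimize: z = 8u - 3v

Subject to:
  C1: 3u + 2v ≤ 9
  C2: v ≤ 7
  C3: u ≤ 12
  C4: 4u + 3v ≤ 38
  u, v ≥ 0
Each vertex is the intersection of two constraint boundaries that also satisfies all remaining constraints:
  u = 0 and v = 0 → (0, 0)
  3u + 2v = 9 and v = 0 → (3, 0)
  3u + 2v = 9 and u = 0 → (0, 4.5)

Vertices: (0, 0), (3, 0), (0, 4.5)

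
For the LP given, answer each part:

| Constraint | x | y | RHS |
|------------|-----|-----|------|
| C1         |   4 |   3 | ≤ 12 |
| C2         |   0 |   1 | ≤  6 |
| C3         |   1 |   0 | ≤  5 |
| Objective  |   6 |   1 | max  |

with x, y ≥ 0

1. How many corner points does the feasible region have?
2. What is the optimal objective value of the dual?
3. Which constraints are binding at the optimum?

1. 3
2. 18 (by strong duality, equal to the primal optimum)
3. C1, y ≥ 0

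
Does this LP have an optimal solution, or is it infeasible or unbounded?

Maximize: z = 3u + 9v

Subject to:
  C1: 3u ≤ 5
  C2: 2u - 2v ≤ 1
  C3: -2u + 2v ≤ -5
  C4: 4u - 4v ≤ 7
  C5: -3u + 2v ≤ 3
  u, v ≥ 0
C2 requires 2u - 2v ≤ 1, while C3 (-2u + 2v ≤ -5) is equivalent to 2u - 2v ≥ 5. Together they would need 5 ≤ 2u - 2v ≤ 1, which is impossible since 5 > 1. No point satisfies all constraints.

The feasible region is empty; the LP is infeasible.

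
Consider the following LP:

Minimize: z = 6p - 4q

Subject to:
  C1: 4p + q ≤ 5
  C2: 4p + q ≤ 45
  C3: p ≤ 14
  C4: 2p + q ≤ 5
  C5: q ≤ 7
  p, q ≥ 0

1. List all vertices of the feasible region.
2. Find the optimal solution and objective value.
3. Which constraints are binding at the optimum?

1. (0, 0), (1.25, 0), (0, 5)
2. p = 0, q = 5, z = -20
3. C1, C4, p ≥ 0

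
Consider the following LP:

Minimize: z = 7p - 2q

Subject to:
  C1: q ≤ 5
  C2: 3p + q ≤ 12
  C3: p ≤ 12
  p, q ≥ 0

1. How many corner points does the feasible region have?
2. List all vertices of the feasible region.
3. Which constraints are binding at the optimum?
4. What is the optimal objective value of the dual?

1. 4
2. (0, 0), (4, 0), (2.333, 5), (0, 5)
3. C1, p ≥ 0
4. -10 (by strong duality, equal to the primal optimum)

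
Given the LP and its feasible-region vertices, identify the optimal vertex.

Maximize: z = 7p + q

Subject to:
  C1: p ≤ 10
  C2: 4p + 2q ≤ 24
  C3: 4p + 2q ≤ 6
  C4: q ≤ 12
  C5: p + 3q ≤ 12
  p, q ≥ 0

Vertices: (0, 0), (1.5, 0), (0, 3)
Evaluating z = 7p + q at each vertex:
  (0, 0): z = 0
  (1.5, 0): z = 10.5
  (0, 3): z = 3

The largest value is z = 10.5, attained at (1.5, 0).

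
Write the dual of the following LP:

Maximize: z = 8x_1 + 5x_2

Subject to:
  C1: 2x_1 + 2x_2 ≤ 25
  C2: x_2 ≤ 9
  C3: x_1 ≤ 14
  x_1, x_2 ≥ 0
Minimize: z = 25y1 + 9y2 + 14y3

Subject to:
  C1: -2y1 - y3 ≤ -8
  C2: -2y1 - y2 ≤ -5
  y1, y2, y3 ≥ 0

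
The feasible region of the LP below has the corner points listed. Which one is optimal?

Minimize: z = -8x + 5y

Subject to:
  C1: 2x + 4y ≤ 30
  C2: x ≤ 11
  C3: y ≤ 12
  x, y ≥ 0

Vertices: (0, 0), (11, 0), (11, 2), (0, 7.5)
Evaluating z = -8x + 5y at each vertex:
  (0, 0): z = 0
  (11, 0): z = -88
  (11, 2): z = -78
  (0, 7.5): z = 37.5

The smallest value is z = -88, attained at (11, 0).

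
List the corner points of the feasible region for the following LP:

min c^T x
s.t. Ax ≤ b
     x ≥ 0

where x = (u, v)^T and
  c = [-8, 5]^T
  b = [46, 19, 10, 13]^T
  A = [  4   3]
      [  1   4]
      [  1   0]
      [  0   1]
Each vertex is the intersection of two constraint boundaries that also satisfies all remaining constraints:
  u = 0 and v = 0 → (0, 0)
  u = 10 and v = 0 → (10, 0)
  4u + 3v = 46 and u = 10 → (10, 2)
  4u + 3v = 46 and u + 4v = 19 → (9.769, 2.308)
  u + 4v = 19 and u = 0 → (0, 4.75)

Vertices: (0, 0), (10, 0), (10, 2), (9.769, 2.308), (0, 4.75)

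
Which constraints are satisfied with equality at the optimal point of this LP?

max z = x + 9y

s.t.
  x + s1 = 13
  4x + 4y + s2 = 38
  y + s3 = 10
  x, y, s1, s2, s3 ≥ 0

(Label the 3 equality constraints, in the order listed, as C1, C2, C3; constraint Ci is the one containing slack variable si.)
Optimal: x = 0, y = 9.5
Slack at optimum:
  C1: slack = 13
  C2: slack = 0 (binding)
  C3: slack = 0.5
  x ≥ 0: x = 0 (binding)
  y ≥ 0: y = 9.5
Binding constraints: C2, x ≥ 0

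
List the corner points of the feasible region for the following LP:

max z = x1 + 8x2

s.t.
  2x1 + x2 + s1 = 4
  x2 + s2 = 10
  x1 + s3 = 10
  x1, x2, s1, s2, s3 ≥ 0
Each vertex is the intersection of two constraint boundaries that also satisfies all remaining constraints:
  x1 = 0 and x2 = 0 → (0, 0)
  2x1 + x2 = 4 and x2 = 0 → (2, 0)
  2x1 + x2 = 4 and x1 = 0 → (0, 4)

Vertices: (0, 0), (2, 0), (0, 4)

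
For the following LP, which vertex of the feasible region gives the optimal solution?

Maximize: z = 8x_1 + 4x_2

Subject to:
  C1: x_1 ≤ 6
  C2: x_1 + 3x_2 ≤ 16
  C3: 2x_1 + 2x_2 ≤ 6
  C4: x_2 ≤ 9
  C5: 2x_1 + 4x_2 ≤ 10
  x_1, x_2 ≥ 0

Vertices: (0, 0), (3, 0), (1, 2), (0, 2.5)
Evaluating z = 8x_1 + 4x_2 at each vertex:
  (0, 0): z = 0
  (3, 0): z = 24
  (1, 2): z = 16
  (0, 2.5): z = 10

The largest value is z = 24, attained at (3, 0).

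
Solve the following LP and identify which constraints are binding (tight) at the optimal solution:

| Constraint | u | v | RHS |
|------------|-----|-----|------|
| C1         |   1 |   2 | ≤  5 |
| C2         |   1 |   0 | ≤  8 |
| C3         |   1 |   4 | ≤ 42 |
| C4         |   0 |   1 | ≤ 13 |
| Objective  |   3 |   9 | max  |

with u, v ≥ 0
Optimal: u = 0, v = 2.5
Slack at optimum:
  C1: slack = 0 (binding)
  C2: slack = 8
  C3: slack = 32
  C4: slack = 10.5
  u ≥ 0: u = 0 (binding)
  v ≥ 0: v = 2.5
Binding constraints: C1, u ≥ 0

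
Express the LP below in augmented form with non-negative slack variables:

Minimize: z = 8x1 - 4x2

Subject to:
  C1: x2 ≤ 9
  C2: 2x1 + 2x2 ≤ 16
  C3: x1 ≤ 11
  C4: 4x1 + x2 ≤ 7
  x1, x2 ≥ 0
min z = 8x1 - 4x2

s.t.
  x2 + s1 = 9
  2x1 + 2x2 + s2 = 16
  x1 + s3 = 11
  4x1 + x2 + s4 = 7
  x1, x2, s1, s2, s3, s4 ≥ 0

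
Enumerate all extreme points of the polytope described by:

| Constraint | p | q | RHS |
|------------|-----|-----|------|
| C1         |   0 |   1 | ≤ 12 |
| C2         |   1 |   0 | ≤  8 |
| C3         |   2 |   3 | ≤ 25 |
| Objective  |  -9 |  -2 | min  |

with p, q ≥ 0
Each vertex is the intersection of two constraint boundaries that also satisfies all remaining constraints:
  p = 0 and q = 0 → (0, 0)
  p = 8 and q = 0 → (8, 0)
  p = 8 and 2p + 3q = 25 → (8, 3)
  2p + 3q = 25 and p = 0 → (0, 8.333)

Vertices: (0, 0), (8, 0), (8, 3), (0, 8.333)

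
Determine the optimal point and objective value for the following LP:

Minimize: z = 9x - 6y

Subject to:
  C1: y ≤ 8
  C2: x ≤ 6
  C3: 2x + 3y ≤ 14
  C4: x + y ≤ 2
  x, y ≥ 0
Each vertex is the intersection of two constraint boundaries that also satisfies all remaining constraints:
  x = 0 and y = 0 → (0, 0)
  x + y = 2 and y = 0 → (2, 0)
  x + y = 2 and x = 0 → (0, 2)

Evaluating z = 9x - 6y at each vertex:
  (0, 0): z = 0
  (2, 0): z = 18
  (0, 2): z = -12

The minimum is at (0, 2) with z = -12.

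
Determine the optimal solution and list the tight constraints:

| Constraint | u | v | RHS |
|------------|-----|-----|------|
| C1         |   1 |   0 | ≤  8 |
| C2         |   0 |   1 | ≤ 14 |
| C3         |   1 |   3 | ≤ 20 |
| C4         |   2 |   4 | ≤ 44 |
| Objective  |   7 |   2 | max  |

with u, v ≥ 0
Optimal: u = 8, v = 4
Binding: C1, C3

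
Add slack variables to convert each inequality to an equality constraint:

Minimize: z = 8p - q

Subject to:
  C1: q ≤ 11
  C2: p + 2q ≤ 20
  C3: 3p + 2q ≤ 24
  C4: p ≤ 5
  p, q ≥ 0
min z = 8p - q

s.t.
  q + s1 = 11
  p + 2q + s2 = 20
  3p + 2q + s3 = 24
  p + s4 = 5
  p, q, s1, s2, s3, s4 ≥ 0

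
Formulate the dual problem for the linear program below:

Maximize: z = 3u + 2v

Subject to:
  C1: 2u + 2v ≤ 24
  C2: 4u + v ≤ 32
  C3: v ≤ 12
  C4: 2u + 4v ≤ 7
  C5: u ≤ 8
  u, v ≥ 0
Minimize: z = 24y1 + 32y2 + 12y3 + 7y4 + 8y5

Subject to:
  C1: -2y1 - 4y2 - 2y4 - y5 ≤ -3
  C2: -2y1 - y2 - y3 - 4y4 ≤ -2
  y1, y2, y3, y4, y5 ≥ 0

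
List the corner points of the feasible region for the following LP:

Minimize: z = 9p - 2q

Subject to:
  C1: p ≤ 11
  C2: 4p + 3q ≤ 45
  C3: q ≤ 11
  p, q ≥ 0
Each vertex is the intersection of two constraint boundaries that also satisfies all remaining constraints:
  p = 0 and q = 0 → (0, 0)
  p = 11 and q = 0 → (11, 0)
  p = 11 and 4p + 3q = 45 → (11, 0.3333)
  4p + 3q = 45 and q = 11 → (3, 11)
  q = 11 and p = 0 → (0, 11)

Vertices: (0, 0), (11, 0), (11, 0.3333), (3, 11), (0, 11)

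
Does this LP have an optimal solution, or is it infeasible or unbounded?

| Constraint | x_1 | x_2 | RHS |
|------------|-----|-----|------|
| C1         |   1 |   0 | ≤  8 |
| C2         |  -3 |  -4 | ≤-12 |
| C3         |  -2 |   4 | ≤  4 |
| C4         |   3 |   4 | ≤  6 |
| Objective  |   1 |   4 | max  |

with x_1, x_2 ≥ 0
C4 requires 3x_1 + 4x_2 ≤ 6, while C2 (-3x_1 - 4x_2 ≤ -12) is equivalent to 3x_1 + 4x_2 ≥ 12. Together they would need 12 ≤ 3x_1 + 4x_2 ≤ 6, which is impossible since 12 > 6. No point satisfies all constraints.

Infeasible — the constraint set is empty.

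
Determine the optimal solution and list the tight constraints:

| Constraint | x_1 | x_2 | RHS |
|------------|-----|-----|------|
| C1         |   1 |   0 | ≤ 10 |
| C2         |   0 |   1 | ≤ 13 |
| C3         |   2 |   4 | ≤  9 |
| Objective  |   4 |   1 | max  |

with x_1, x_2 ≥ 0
Optimal: x_1 = 4.5, x_2 = 0
Slack at optimum:
  C1: slack = 5.5
  C2: slack = 13
  C3: slack = 0 (binding)
  x_1 ≥ 0: x_1 = 4.5
  x_2 ≥ 0: x_2 = 0 (binding)
Binding constraints: C3, x_2 ≥ 0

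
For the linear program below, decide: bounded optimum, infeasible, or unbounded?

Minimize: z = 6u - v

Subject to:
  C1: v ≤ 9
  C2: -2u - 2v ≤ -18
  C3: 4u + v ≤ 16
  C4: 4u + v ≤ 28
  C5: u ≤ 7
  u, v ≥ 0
The point (0, 9) satisfies every constraint, so the LP is feasible; the constraints give u ≤ 7 and v ≤ 9, which with u, v ≥ 0 keep the feasible region inside a bounded box. A feasible, bounded LP attains a finite optimum at a vertex.

Bounded optimum: z* = -9 at (0, 9).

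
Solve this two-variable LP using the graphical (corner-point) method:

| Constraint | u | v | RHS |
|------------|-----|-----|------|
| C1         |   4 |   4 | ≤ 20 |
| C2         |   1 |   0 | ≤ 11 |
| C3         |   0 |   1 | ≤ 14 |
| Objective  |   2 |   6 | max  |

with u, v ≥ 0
Each vertex is the intersection of two constraint boundaries that also satisfies all remaining constraints:
  u = 0 and v = 0 → (0, 0)
  4u + 4v = 20 and v = 0 → (5, 0)
  4u + 4v = 20 and u = 0 → (0, 5)

Evaluating z = 2u + 6v at each vertex:
  (0, 0): z = 0
  (5, 0): z = 10
  (0, 5): z = 30

The maximum is at (0, 5) with z = 30.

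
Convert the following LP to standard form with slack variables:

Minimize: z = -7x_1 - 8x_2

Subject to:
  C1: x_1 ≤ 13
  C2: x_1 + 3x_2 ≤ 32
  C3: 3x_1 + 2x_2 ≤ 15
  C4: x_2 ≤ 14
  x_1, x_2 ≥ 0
min z = -7x_1 - 8x_2

s.t.
  x_1 + s1 = 13
  x_1 + 3x_2 + s2 = 32
  3x_1 + 2x_2 + s3 = 15
  x_2 + s4 = 14
  x_1, x_2, s1, s2, s3, s4 ≥ 0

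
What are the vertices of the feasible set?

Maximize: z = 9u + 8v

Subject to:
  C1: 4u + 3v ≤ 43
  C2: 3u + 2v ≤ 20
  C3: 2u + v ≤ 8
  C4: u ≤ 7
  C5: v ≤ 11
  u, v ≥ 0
Each vertex is the intersection of two constraint boundaries that also satisfies all remaining constraints:
  u = 0 and v = 0 → (0, 0)
  2u + v = 8 and v = 0 → (4, 0)
  2u + v = 8 and u = 0 → (0, 8)

Vertices: (0, 0), (4, 0), (0, 8)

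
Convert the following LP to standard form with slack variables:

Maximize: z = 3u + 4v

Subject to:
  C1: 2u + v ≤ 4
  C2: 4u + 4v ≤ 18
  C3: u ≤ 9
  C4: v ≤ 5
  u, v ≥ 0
max z = 3u + 4v

s.t.
  2u + v + s1 = 4
  4u + 4v + s2 = 18
  u + s3 = 9
  v + s4 = 5
  u, v, s1, s2, s3, s4 ≥ 0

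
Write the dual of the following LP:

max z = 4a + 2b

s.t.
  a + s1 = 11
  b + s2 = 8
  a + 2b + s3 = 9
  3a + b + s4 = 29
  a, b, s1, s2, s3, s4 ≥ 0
Minimize: z = 11y1 + 8y2 + 9y3 + 29y4

Subject to:
  C1: -y1 - y3 - 3y4 ≤ -4
  C2: -y2 - 2y3 - y4 ≤ -2
  y1, y2, y3, y4 ≥ 0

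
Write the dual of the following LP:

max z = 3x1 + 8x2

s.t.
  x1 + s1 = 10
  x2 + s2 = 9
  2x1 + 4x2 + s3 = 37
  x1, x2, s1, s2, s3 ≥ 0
Minimize: z = 10y1 + 9y2 + 37y3

Subject to:
  C1: -y1 - 2y3 ≤ -3
  C2: -y2 - 4y3 ≤ -8
  y1, y2, y3 ≥ 0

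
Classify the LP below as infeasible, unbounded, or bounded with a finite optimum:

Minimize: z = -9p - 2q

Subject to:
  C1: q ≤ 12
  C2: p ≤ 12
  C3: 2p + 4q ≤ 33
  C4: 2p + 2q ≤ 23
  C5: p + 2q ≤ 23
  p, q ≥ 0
The point (11.5, 0) satisfies every constraint, so the LP is feasible; the constraints give p ≤ 12 and q ≤ 12, which with p, q ≥ 0 keep the feasible region inside a bounded box. A feasible, bounded LP attains a finite optimum at a vertex.

Evaluating z = -9p - 2q at each vertex:
  (0, 0): z = 0
  (11.5, 0): z = -103.5
  (6.5, 5): z = -68.5
  (0, 8.25): z = -16.5

The LP has an optimal solution: (11.5, 0) with z = -103.5.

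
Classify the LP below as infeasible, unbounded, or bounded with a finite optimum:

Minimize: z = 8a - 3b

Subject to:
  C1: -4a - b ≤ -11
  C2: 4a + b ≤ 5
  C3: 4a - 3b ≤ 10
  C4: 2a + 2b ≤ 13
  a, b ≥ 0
C2 requires 4a + b ≤ 5, while C1 (-4a - b ≤ -11) is equivalent to 4a + b ≥ 11. Together they would need 11 ≤ 4a + b ≤ 5, which is impossible since 11 > 5. No point satisfies all constraints.

Infeasible: no point satisfies all constraints simultaneously.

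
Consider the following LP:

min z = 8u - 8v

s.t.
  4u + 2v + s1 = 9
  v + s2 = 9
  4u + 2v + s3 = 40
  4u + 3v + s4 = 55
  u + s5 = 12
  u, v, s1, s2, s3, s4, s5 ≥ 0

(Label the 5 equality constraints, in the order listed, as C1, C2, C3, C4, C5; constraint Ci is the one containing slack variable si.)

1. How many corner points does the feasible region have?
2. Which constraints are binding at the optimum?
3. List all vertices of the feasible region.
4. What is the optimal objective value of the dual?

1. 3
2. C1, u ≥ 0
3. (0, 0), (2.25, 0), (0, 4.5)
4. -36 (by strong duality, equal to the primal optimum)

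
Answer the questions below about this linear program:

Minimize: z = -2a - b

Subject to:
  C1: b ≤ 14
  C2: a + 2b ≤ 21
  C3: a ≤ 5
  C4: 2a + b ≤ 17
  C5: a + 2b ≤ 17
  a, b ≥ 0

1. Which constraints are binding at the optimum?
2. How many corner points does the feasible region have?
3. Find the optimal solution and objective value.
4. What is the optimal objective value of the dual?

1. C3, C5
2. 4
3. a = 5, b = 6, z = -16
4. -16 (by strong duality, equal to the primal optimum)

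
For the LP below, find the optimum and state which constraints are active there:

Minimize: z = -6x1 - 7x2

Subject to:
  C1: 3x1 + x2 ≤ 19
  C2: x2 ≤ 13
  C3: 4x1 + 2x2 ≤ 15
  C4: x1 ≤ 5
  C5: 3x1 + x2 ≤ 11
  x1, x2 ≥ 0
Optimal: x1 = 0, x2 = 7.5
Slack at optimum:
  C1: slack = 11.5
  C2: slack = 5.5
  C3: slack = 0 (binding)
  C4: slack = 5
  C5: slack = 3.5
  x1 ≥ 0: x1 = 0 (binding)
  x2 ≥ 0: x2 = 7.5
Binding constraints: C3, x1 ≥ 0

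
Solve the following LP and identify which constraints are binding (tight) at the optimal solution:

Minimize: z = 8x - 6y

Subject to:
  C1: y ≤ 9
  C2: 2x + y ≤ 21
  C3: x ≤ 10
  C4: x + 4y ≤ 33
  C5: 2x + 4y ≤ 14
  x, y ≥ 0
Optimal: x = 0, y = 3.5
Binding: C5, x ≥ 0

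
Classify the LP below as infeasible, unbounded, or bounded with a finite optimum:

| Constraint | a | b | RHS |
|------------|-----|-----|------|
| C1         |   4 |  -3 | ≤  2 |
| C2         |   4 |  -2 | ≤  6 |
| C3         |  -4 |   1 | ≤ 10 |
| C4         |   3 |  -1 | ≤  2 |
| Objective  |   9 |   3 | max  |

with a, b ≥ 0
Feasible point: (0, 0) satisfies every constraint, so the LP is feasible.
Direction d = (1, 4): for each constraint row a, a·d ≤ 0 —
  (4)(1) + (-3)(4) = -8 ≤ 0
  (4)(1) + (-2)(4) = -4 ≤ 0
  (-4)(1) + (1)(4) = 0 ≤ 0
  (3)(1) + (-1)(4) = -1 ≤ 0
and d ≥ 0, so (0, 0) + t·d stays feasible for every t ≥ 0. Along this ray z = 9a + 3b changes by 21 per unit t, so z → +∞.

The LP is unbounded; z can be made arbitrarily large.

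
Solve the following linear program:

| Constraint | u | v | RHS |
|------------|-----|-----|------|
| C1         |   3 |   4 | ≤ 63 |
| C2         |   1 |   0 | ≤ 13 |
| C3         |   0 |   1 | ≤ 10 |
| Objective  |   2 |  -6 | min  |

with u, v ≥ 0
Each vertex is the intersection of two constraint boundaries that also satisfies all remaining constraints:
  u = 0 and v = 0 → (0, 0)
  u = 13 and v = 0 → (13, 0)
  3u + 4v = 63 and u = 13 → (13, 6)
  3u + 4v = 63 and v = 10 → (7.667, 10)
  v = 10 and u = 0 → (0, 10)

Evaluating z = 2u - 6v at each vertex:
  (0, 0): z = 0
  (13, 0): z = 26
  (13, 6): z = -10
  (7.667, 10): z = -44.67
  (0, 10): z = -60

The minimum is at (0, 10) with z = -60.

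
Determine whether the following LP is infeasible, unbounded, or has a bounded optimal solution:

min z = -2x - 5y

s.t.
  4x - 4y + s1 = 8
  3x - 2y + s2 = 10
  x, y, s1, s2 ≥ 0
Feasible point: (0, 0) satisfies every constraint, so the LP is feasible.
Direction d = (0, 1): for each constraint row a, a·d ≤ 0 —
  (4)(0) + (-4)(1) = -4 ≤ 0
  (3)(0) + (-2)(1) = -2 ≤ 0
and d ≥ 0, so (0, 0) + t·d stays feasible for every t ≥ 0. Along this ray z = -2x - 5y changes by -5 per unit t, so z → −∞.

The LP is unbounded; z can be made arbitrarily small.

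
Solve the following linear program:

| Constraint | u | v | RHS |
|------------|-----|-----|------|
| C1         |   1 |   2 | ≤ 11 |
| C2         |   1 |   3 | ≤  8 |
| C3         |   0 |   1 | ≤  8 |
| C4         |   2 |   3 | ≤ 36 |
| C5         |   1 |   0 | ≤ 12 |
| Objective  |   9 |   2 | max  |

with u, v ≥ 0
Each vertex is the intersection of two constraint boundaries that also satisfies all remaining constraints:
  u = 0 and v = 0 → (0, 0)
  u + 3v = 8 and v = 0 → (8, 0)
  u + 3v = 8 and u = 0 → (0, 2.667)

Evaluating z = 9u + 2v at each vertex:
  (0, 0): z = 0
  (8, 0): z = 72
  (0, 2.667): z = 5.333

The maximum is at (8, 0) with z = 72.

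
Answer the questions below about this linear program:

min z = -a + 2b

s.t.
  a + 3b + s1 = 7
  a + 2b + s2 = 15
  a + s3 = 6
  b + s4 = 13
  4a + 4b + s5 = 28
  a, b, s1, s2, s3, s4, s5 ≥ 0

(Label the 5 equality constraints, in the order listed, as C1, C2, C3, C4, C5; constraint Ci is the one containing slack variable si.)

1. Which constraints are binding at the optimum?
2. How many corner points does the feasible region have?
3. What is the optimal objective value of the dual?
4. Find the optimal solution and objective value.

1. C3, b ≥ 0
2. 4
3. -6 (by strong duality, equal to the primal optimum)
4. a = 6, b = 0, z = -6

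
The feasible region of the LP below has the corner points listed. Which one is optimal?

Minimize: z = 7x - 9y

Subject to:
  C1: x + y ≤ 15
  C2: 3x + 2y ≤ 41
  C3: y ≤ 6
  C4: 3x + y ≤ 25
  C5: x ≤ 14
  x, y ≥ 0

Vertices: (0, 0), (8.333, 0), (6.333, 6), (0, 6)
Evaluating z = 7x - 9y at each vertex:
  (0, 0): z = 0
  (8.333, 0): z = 58.33
  (6.333, 6): z = -9.667
  (0, 6): z = -54

The smallest value is z = -54, attained at (0, 6).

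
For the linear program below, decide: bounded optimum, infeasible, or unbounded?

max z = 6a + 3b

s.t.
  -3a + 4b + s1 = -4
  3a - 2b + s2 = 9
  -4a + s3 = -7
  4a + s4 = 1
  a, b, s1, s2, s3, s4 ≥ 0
The row 4a + s4 = 1 with s4 ≥ 0 requires 4a ≤ 1, while the row -4a + s3 = -7 with s3 ≥ 0 is equivalent to 4a ≥ 7. Together they would need 7 ≤ 4a ≤ 1, which is impossible since 7 > 1. No point satisfies all constraints.

Infeasible: no point satisfies all constraints simultaneously.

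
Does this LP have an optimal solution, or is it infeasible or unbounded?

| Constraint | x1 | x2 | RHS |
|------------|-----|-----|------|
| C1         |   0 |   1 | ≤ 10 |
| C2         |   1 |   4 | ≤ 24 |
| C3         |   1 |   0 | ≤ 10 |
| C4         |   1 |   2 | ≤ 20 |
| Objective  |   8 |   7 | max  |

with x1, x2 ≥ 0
The point (10, 3.5) satisfies every constraint, so the LP is feasible; the constraints give x1 ≤ 10 and x2 ≤ 10, which with x1, x2 ≥ 0 keep the feasible region inside a bounded box. A feasible, bounded LP attains a finite optimum at a vertex.

Evaluating z = 8x1 + 7x2 at each vertex:
  (0, 0): z = 0
  (10, 0): z = 80
  (10, 3.5): z = 104.5
  (0, 6): z = 42

The LP has an optimal solution: (10, 3.5) with z = 104.5.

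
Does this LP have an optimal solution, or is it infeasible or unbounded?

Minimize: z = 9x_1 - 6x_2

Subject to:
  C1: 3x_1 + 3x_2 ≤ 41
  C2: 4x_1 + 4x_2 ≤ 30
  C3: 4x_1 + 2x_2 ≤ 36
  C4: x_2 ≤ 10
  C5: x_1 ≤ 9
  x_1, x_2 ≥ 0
The point (0, 7.5) satisfies every constraint, so the LP is feasible; the constraints give x_1 ≤ 9 and x_2 ≤ 10, which with x_1, x_2 ≥ 0 keep the feasible region inside a bounded box. A feasible, bounded LP attains a finite optimum at a vertex.

Evaluating z = 9x_1 - 6x_2 at each vertex:
  (0, 0): z = 0
  (7.5, 0): z = 67.5
  (0, 7.5): z = -45

The LP has an optimal solution: (0, 7.5) with z = -45.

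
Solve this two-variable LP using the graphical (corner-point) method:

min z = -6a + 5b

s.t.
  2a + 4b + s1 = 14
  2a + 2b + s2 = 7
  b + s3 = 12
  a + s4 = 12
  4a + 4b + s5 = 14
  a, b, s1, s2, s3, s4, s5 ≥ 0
Each vertex is the intersection of two constraint boundaries that also satisfies all remaining constraints:
  a = 0 and b = 0 → (0, 0)
  2a + 2b = 7 and b = 0 → (3.5, 0)
  2a + 4b = 14 and 2a + 2b = 7 → (0, 3.5)

Evaluating z = -6a + 5b at each vertex:
  (0, 0): z = 0
  (3.5, 0): z = -21
  (0, 3.5): z = 17.5

The minimum is at (3.5, 0) with z = -21.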